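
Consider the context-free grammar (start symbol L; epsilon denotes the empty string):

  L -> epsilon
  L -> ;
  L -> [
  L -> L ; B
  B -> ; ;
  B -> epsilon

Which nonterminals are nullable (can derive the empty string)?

{ B, L }

Directly nullable (have an epsilon-production): L, B.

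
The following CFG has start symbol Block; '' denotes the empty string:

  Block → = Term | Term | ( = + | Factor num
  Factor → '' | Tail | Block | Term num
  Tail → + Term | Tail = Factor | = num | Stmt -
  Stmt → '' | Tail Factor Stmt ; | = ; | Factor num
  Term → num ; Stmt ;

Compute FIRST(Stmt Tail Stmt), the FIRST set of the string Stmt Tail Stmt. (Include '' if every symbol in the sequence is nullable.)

{ (, +, -, =, num }

Add FIRST(Stmt)\{''} = { (, +, -, =, num }; Stmt is nullable, continue.
Add FIRST(Tail) = { (, +, -, =, num }; Tail is not nullable, stop.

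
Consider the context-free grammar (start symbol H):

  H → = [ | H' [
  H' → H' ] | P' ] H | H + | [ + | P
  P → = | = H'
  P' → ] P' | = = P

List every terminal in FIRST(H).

H → = [ contributes {=}.
From H → H' [: add FIRST(H') = { =, [, ] }.
Union: FIRST(H) = { =, [, ] }.

{ =, [, ] }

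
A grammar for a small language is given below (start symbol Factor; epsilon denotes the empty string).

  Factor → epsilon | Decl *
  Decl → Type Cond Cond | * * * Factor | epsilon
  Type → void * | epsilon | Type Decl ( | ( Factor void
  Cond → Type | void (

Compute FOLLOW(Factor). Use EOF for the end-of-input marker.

Factor is the start symbol, so EOF ∈ FOLLOW(Factor).
In Decl → * * * Factor: Factor is at the end, add FOLLOW(Decl) = { (, * }.
In Type → ( Factor void: add FIRST(void) = { void }.
Union: FOLLOW(Factor) = { EOF, (, *, void }.

{ EOF, (, *, void }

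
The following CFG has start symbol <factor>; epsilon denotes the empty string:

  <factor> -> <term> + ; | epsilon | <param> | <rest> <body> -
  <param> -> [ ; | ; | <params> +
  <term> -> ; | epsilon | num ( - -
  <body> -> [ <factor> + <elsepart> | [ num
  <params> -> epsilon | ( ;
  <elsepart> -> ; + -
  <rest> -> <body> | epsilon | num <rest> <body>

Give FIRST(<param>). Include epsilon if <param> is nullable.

<param> -> [ ; contributes {[}.
<param> -> ; contributes {;}.
From <param> -> <params> +: <params> nullable, take FIRST(<params>) ∪ {+} = { (, + }.
Union: FIRST(<param>) = { (, +, ;, [ }.

{ (, +, ;, [ }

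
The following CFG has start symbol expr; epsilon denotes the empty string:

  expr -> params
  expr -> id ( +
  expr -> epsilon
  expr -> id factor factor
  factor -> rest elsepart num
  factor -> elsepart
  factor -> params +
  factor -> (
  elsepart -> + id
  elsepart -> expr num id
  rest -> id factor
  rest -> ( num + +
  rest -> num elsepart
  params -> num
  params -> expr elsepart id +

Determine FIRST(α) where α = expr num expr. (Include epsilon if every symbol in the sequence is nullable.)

{ +, id, num }

Add FIRST(expr)\{epsilon} = { +, id, num }; expr is nullable, continue.
num is a terminal; add {num} and stop.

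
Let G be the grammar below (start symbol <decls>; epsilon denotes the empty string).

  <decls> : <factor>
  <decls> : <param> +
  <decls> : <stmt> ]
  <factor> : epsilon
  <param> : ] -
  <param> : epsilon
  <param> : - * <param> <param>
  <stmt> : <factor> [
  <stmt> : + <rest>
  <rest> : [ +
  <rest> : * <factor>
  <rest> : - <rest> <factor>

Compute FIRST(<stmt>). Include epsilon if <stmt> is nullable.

From <stmt> : <factor> [: <factor> nullable, take FIRST(<factor>) ∪ {[} = { [ }.
<stmt> : + <rest> contributes {+}.
Union: FIRST(<stmt>) = { +, [ }.

{ +, [ }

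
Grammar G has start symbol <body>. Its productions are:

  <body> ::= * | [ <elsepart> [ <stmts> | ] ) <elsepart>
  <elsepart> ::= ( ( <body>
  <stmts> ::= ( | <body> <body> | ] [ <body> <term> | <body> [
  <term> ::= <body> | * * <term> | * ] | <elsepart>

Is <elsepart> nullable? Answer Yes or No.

No

No nonterminal in this grammar is nullable.
No production of <elsepart> has an RHS whose symbols are all nullable, so <elsepart> is not nullable.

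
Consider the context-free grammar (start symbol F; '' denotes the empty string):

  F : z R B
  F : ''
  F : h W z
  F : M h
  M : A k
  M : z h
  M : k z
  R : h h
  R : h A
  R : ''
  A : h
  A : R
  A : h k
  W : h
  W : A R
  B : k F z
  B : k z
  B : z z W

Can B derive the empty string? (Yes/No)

Nullable nonterminals: A, F, R, W.
No production of B has an RHS whose symbols are all nullable, so B is not nullable.

No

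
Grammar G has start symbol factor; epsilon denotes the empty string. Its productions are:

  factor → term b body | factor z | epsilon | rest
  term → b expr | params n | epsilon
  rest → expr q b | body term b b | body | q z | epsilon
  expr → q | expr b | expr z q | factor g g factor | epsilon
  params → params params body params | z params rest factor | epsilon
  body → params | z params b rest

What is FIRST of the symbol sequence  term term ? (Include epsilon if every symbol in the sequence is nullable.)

Add FIRST(term)\{epsilon} = { b, n, z }; term is nullable, continue.
Add FIRST(term)\{epsilon} = { b, n, z }; term is nullable, continue.
Every symbol is nullable, so include epsilon.

{ b, n, z, epsilon }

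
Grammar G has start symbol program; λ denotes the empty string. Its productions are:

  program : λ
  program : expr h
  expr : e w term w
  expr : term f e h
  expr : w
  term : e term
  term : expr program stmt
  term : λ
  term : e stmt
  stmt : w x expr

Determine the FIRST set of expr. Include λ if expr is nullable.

expr : e w term w contributes {e}.
From expr : term f e h: term nullable, take FIRST(term) ∪ {f} = { e, f, w }.
expr : w contributes {w}.
Union: FIRST(expr) = { e, f, w }.

{ e, f, w }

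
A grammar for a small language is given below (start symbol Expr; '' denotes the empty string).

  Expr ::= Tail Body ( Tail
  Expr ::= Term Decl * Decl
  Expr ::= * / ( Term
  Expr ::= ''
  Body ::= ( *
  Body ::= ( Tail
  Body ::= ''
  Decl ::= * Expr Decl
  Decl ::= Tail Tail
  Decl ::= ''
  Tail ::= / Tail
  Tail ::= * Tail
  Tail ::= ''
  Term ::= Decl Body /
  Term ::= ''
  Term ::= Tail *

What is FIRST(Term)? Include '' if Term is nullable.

{ (, *, /, '' }

From Term ::= Decl Body /: Decl, Body nullable, take FIRST(Decl) ∪ FIRST(Body) ∪ {/} = { (, *, / }.
Term ::= '' contributes ''.
From Term ::= Tail *: Tail nullable, take FIRST(Tail) ∪ {*} = { *, / }.
Union: FIRST(Term) = { (, *, /, '' }.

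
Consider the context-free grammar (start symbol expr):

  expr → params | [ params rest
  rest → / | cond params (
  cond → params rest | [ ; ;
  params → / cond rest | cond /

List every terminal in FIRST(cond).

{ /, [ }

From cond → params rest: add FIRST(params) = { /, [ }.
cond → [ ; ; contributes {[}.
Union: FIRST(cond) = { /, [ }.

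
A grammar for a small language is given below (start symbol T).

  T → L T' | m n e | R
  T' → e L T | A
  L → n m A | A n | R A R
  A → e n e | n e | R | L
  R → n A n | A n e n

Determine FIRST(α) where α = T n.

Add FIRST(T) = { e, m, n }; T is not nullable, stop.

{ e, m, n }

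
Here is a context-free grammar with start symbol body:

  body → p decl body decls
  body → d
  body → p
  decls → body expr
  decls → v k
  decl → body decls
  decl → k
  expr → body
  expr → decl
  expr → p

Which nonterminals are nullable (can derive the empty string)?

No nonterminal has an empty production or an RHS whose symbols are all nullable.

{ } (none)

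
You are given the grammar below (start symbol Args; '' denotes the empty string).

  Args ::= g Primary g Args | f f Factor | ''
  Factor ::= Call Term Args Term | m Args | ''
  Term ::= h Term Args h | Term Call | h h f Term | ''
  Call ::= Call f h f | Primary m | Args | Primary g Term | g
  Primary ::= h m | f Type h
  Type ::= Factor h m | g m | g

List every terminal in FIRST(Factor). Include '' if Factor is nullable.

{ f, g, h, m, '' }

From Factor ::= Call Term Args Term: Call, Term, Args, Term nullable, take FIRST(Call) ∪ FIRST(Term) ∪ FIRST(Args) ∪ FIRST(Term) = { f, g, h }; also '' since the whole RHS is nullable.
Factor ::= m Args contributes {m}.
Factor ::= '' contributes ''.
Union: FIRST(Factor) = { f, g, h, m, '' }.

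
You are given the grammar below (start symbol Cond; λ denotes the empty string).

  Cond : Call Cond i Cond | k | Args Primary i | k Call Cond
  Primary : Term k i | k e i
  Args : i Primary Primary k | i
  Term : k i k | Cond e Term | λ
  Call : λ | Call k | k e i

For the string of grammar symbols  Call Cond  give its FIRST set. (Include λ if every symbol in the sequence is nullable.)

Add FIRST(Call)\{λ} = { k }; Call is nullable, continue.
Add FIRST(Cond) = { i, k }; Cond is not nullable, stop.

{ i, k }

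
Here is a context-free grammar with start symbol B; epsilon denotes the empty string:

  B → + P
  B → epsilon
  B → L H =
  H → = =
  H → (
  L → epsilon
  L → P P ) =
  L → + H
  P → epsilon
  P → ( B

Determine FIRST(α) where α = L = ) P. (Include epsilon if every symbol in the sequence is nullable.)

Add FIRST(L)\{epsilon} = { (, ), + }; L is nullable, continue.
= is a terminal; add {=} and stop.

{ (, ), +, = }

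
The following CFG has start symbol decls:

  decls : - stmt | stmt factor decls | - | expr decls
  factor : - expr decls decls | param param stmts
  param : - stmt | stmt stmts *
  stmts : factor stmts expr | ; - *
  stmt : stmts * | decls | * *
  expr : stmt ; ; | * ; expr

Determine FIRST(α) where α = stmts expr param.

{ *, -, ; }

Add FIRST(stmts) = { *, -, ; }; stmts is not nullable, stop.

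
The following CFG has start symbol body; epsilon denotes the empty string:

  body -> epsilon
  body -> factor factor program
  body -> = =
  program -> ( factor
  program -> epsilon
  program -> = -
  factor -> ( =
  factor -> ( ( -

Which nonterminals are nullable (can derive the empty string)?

Directly nullable (have an epsilon-production): body, program.
No other nonterminal has a production whose RHS symbols are all nullable.

{ body, program }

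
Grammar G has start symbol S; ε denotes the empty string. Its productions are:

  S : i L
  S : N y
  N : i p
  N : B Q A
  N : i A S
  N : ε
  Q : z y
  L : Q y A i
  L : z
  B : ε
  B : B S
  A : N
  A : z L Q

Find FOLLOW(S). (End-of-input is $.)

{ $, i, y, z }

S is the start symbol, so $ ∈ FOLLOW(S).
In N : i A S: S is at the end, add FOLLOW(N) = { i, y, z }.
In B : B S: S is at the end, add FOLLOW(B) = { i, y, z }.
Union: FOLLOW(S) = { $, i, y, z }.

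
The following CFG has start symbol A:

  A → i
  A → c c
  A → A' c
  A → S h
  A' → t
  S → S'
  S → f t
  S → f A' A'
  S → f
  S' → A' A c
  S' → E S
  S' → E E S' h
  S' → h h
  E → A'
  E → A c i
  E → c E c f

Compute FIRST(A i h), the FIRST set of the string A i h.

{ c, f, h, i, t }

Add FIRST(A) = { c, f, h, i, t }; A is not nullable, stop.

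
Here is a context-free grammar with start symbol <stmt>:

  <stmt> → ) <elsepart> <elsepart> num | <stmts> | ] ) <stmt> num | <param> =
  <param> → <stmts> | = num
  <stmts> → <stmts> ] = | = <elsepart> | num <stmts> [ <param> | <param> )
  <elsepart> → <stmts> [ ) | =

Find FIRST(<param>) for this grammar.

{ =, num }

From <param> → <stmts>: add FIRST(<stmts>) = { =, num }.
<param> → = num contributes {=}.
Union: FIRST(<param>) = { =, num }.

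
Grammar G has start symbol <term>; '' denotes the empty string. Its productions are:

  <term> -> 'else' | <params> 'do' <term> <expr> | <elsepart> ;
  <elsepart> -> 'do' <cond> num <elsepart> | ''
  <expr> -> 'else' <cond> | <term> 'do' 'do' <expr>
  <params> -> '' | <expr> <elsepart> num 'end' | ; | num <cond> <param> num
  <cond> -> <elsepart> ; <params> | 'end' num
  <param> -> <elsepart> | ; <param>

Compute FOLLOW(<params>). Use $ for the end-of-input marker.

{ $, 'do', 'else', ;, num }

In <term> -> <params> 'do' <term> <expr>: add FIRST('do' <term> <expr>) = { 'do' }.
In <cond> -> <elsepart> ; <params>: <params> is at the end, add FOLLOW(<cond>) = { $, 'do', 'else', ;, num }.
Union: FOLLOW(<params>) = { $, 'do', 'else', ;, num }.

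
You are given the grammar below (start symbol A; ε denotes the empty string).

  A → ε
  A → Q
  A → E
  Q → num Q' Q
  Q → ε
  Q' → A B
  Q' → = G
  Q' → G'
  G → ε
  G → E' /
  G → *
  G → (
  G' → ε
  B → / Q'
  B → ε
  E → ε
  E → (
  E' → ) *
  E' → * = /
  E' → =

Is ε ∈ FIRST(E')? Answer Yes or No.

Nullable nonterminals: A, B, E, G, G', Q, Q'.
No production of E' has an RHS whose symbols are all nullable, so E' is not nullable.

No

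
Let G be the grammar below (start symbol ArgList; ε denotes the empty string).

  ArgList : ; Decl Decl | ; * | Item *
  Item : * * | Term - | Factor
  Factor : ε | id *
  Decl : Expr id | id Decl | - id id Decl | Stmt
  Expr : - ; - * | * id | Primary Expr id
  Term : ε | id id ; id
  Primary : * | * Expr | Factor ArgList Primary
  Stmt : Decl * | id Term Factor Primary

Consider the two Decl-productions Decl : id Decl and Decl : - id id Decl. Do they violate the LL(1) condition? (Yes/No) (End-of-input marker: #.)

No

FIRST(id Decl) = { id } and FIRST(- id id Decl) = { - }.
The FIRST sets are disjoint and neither alternative is nullable — no conflict.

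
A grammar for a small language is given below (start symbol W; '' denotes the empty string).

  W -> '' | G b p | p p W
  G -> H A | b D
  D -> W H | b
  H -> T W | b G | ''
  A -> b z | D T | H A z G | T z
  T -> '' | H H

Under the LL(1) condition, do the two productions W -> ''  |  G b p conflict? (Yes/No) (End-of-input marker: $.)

Yes

FIRST('') = { '' } and FIRST(G b p) = { b, p, z }.
The first alternative is nullable and FOLLOW(W) = { $, b, p, z } shares b with FIRST of the second — conflict.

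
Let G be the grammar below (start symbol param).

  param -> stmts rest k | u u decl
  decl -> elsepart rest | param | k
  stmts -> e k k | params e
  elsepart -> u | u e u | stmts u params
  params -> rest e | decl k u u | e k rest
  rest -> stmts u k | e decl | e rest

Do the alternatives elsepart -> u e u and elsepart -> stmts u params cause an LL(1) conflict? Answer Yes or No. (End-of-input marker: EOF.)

Yes

FIRST(u e u) = { u } and FIRST(stmts u params) = { e, k, u }.
Both contain u, so the two alternatives are not disjoint — LL(1) conflict.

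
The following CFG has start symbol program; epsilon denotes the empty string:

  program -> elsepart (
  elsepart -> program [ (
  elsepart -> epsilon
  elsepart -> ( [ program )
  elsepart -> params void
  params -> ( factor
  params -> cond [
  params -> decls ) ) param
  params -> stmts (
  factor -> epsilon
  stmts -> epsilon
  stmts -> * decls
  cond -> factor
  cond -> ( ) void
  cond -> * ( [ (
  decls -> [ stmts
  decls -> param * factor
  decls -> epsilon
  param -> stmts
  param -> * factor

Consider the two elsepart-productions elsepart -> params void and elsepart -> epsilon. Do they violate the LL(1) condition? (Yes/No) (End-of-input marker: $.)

FIRST(params void) = { (, ), *, [ } and FIRST(epsilon) = { epsilon }.
The second alternative is nullable and FOLLOW(elsepart) = { ( } shares ( with FIRST of the first — conflict.

Yes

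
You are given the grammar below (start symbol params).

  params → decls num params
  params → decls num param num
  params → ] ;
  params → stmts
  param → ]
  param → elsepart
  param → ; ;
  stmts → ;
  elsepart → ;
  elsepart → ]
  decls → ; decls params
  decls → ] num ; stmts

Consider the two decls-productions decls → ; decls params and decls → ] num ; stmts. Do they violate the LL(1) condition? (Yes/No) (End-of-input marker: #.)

FIRST(; decls params) = { ; } and FIRST(] num ; stmts) = { ] }.
The FIRST sets are disjoint and neither alternative is nullable — no conflict.

No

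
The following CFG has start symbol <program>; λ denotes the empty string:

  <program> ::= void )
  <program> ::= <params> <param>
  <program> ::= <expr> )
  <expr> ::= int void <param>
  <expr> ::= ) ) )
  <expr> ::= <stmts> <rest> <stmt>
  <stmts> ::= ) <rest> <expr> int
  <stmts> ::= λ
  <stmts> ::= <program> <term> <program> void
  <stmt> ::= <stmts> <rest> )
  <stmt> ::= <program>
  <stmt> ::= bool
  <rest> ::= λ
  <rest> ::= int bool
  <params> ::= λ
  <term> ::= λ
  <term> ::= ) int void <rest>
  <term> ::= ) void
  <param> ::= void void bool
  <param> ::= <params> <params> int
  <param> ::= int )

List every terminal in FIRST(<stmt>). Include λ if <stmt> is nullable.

From <stmt> ::= <stmts> <rest> ): <stmts>, <rest> nullable, take FIRST(<stmts>) ∪ FIRST(<rest>) ∪ {)} = { ), bool, int, void }.
From <stmt> ::= <program>: add FIRST(<program>) = { ), bool, int, void }.
<stmt> ::= bool contributes {bool}.
Union: FIRST(<stmt>) = { ), bool, int, void }.

{ ), bool, int, void }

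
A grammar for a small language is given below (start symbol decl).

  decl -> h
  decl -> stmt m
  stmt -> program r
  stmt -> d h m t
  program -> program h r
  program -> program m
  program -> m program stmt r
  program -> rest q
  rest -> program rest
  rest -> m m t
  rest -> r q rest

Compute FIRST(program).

From program -> program h r: add FIRST(program) = { m, r }.
From program -> program m: add FIRST(program) = { m, r }.
program -> m program stmt r contributes {m}.
From program -> rest q: add FIRST(rest) = { m, r }.
Union: FIRST(program) = { m, r }.

{ m, r }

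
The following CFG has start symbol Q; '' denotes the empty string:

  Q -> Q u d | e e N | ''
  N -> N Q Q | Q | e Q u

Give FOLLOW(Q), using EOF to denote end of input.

Q is the start symbol, so EOF ∈ FOLLOW(Q).
In Q -> Q u d: add FIRST(u d) = { u }.
In N -> N Q Q: add FIRST(Q)\{''} = { e, u }.
  Since Q is nullable, also add FOLLOW(N) = { EOF, e, u }.
In N -> N Q Q: Q is at the end, add FOLLOW(N) = { EOF, e, u }.
In N -> Q: Q is at the end, add FOLLOW(N) = { EOF, e, u }.
In N -> e Q u: add FIRST(u) = { u }.
Union: FOLLOW(Q) = { EOF, e, u }.

{ EOF, e, u }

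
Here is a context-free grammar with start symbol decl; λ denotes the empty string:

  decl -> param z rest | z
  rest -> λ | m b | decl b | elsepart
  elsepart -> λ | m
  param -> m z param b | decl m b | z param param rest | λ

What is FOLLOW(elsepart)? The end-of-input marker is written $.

In rest -> elsepart: elsepart is at the end, add FOLLOW(rest) = { $, b, m, z }.
Union: FOLLOW(elsepart) = { $, b, m, z }.

{ $, b, m, z }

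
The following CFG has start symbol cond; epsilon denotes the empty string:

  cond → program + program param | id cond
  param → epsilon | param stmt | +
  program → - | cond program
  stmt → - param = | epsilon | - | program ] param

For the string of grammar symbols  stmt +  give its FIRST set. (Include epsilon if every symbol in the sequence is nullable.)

Add FIRST(stmt)\{epsilon} = { -, id }; stmt is nullable, continue.
+ is a terminal; add {+} and stop.

{ +, -, id }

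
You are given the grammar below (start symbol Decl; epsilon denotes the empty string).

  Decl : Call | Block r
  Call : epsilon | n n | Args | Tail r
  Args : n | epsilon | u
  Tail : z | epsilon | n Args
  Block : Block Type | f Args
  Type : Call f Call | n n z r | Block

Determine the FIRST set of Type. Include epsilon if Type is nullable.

From Type : Call f Call: Call nullable, take FIRST(Call) ∪ {f} = { f, n, r, u, z }.
Type : n n z r contributes {n}.
From Type : Block: add FIRST(Block) = { f }.
Union: FIRST(Type) = { f, n, r, u, z }.

{ f, n, r, u, z }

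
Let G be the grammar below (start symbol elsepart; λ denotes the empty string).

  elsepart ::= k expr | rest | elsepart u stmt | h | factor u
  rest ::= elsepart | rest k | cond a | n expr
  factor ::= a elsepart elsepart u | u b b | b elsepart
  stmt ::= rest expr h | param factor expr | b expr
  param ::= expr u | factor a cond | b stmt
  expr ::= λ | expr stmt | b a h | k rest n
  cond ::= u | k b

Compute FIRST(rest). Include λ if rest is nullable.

From rest ::= elsepart: add FIRST(elsepart) = { a, b, h, k, n, u }.
From rest ::= rest k: add FIRST(rest) = { a, b, h, k, n, u }.
From rest ::= cond a: add FIRST(cond) = { k, u }.
rest ::= n expr contributes {n}.
Union: FIRST(rest) = { a, b, h, k, n, u }.

{ a, b, h, k, n, u }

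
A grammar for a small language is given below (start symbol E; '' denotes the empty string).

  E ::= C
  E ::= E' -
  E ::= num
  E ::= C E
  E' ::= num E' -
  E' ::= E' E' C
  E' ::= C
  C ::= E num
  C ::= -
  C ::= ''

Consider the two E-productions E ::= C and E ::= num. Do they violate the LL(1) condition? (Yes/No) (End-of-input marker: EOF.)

Yes

FIRST(C) = { -, num, '' } and FIRST(num) = { num }.
Both contain num, so the two alternatives are not disjoint — LL(1) conflict.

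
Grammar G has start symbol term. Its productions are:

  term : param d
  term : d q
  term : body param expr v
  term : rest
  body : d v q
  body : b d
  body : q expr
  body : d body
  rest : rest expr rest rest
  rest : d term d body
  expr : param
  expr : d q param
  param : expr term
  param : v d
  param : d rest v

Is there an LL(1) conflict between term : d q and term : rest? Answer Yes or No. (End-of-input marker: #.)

Yes

FIRST(d q) = { d } and FIRST(rest) = { d }.
Both contain d, so the two alternatives are not disjoint — LL(1) conflict.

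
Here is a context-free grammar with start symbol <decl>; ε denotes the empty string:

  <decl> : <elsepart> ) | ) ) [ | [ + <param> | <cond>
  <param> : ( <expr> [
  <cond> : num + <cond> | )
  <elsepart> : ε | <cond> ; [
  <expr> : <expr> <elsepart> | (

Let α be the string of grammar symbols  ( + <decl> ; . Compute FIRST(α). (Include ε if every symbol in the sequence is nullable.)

( is a terminal; add {(} and stop.

{ ( }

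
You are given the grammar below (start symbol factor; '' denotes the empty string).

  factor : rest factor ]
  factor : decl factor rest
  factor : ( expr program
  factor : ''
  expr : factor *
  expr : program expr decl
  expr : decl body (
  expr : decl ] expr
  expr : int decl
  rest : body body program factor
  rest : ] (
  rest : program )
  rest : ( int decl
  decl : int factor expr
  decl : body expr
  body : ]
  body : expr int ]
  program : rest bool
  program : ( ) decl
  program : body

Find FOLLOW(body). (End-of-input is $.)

{ $, (, ), *, ], bool, int }

In expr : decl body (: add FIRST(() = { ( }.
In rest : body body program factor: add FIRST(body program factor) = { (, *, ], int }.
In rest : body body program factor: add FIRST(program factor) = { (, *, ], int }.
In decl : body expr: add FIRST(expr) = { (, *, ], int }.
In program : body: body is at the end, add FOLLOW(program) = { $, (, ), *, ], bool, int }.
Union: FOLLOW(body) = { $, (, ), *, ], bool, int }.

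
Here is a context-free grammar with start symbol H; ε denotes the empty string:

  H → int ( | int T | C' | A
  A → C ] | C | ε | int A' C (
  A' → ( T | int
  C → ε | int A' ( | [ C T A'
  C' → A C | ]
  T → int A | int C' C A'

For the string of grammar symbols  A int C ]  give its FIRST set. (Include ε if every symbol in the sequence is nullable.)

Add FIRST(A)\{ε} = { [, ], int }; A is nullable, continue.
int is a terminal; add {int} and stop.

{ [, ], int }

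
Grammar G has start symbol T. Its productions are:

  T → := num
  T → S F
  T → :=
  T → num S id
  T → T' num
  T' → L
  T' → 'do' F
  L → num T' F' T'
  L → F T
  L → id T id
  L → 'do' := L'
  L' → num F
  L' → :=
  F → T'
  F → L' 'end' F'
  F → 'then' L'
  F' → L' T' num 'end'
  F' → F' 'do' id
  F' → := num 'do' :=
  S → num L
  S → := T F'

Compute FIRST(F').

{ :=, num }

From F' → L' T' num 'end': add FIRST(L') = { :=, num }.
From F' → F' 'do' id: add FIRST(F') = { :=, num }.
F' → := num 'do' := contributes {:=}.
Union: FIRST(F') = { :=, num }.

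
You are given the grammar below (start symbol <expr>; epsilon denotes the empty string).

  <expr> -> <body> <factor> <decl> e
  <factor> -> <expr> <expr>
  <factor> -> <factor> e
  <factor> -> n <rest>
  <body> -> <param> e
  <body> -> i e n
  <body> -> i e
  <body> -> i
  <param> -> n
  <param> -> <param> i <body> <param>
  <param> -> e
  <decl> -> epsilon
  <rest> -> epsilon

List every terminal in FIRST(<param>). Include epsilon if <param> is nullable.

<param> -> n contributes {n}.
From <param> -> <param> i <body> <param>: add FIRST(<param>) = { e, n }.
<param> -> e contributes {e}.
Union: FIRST(<param>) = { e, n }.

{ e, n }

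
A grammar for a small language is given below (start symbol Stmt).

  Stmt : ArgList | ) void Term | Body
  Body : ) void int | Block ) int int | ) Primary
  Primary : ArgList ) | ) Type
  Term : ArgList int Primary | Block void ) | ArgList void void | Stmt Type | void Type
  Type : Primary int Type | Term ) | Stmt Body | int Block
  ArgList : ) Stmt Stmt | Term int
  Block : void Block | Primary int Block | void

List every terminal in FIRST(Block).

{ ), void }

Block : void Block contributes {void}.
From Block : Primary int Block: add FIRST(Primary) = { ), void }.
Block : void contributes {void}.
Union: FIRST(Block) = { ), void }.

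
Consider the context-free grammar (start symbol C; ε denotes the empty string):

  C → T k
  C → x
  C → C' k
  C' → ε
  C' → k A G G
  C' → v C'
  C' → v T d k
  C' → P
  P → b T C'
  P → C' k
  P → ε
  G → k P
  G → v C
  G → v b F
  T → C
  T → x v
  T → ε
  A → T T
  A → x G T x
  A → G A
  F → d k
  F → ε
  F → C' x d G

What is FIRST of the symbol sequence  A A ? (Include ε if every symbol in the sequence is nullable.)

{ b, k, v, x, ε }

Add FIRST(A)\{ε} = { b, k, v, x }; A is nullable, continue.
Add FIRST(A)\{ε} = { b, k, v, x }; A is nullable, continue.
Every symbol is nullable, so include ε.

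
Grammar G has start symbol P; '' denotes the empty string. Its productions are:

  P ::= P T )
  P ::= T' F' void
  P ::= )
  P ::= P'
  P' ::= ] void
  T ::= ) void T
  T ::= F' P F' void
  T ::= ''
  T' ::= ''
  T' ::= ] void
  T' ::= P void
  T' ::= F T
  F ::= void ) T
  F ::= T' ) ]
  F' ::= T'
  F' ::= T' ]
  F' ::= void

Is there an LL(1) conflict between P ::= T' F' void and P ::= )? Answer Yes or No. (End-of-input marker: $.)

Yes

FIRST(T' F' void) = { ), ], void } and FIRST()) = { ) }.
Both contain ), so the two alternatives are not disjoint — LL(1) conflict.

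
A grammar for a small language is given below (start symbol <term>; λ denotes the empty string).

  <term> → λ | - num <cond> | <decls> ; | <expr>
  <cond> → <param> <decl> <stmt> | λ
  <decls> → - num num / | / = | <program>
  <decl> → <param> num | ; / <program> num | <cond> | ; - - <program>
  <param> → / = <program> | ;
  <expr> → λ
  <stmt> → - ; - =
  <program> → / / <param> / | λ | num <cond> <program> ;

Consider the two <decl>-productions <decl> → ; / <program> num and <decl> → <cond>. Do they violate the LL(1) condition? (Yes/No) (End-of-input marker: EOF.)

FIRST(; / <program> num) = { ; } and FIRST(<cond>) = { /, ;, λ }.
Both contain ;, so the two alternatives are not disjoint — LL(1) conflict.

Yes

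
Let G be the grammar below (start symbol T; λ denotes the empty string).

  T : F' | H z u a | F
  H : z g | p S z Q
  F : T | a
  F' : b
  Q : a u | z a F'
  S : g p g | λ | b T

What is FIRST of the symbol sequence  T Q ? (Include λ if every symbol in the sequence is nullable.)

Add FIRST(T) = { a, b, p, z }; T is not nullable, stop.

{ a, b, p, z }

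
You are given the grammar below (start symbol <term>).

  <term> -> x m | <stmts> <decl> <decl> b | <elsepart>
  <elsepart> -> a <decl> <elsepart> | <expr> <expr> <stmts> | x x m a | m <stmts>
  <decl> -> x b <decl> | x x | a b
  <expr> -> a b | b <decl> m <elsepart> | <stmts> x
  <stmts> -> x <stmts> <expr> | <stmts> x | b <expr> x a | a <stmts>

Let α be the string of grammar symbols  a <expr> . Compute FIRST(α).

a is a terminal; add {a} and stop.

{ a }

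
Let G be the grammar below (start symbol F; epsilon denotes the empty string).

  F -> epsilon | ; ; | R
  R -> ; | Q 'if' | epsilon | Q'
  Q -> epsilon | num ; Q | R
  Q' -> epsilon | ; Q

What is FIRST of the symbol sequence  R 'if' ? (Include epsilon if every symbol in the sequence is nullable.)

{ 'if', ;, num }

Add FIRST(R)\{epsilon} = { 'if', ;, num }; R is nullable, continue.
'if' is a terminal; add {'if'} and stop.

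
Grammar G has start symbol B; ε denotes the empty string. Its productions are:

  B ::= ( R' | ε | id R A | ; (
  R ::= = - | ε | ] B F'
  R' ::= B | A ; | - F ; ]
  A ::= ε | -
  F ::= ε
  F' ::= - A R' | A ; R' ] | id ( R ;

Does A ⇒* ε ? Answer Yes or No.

Yes

A has an ε-production, so A ⇒ ε.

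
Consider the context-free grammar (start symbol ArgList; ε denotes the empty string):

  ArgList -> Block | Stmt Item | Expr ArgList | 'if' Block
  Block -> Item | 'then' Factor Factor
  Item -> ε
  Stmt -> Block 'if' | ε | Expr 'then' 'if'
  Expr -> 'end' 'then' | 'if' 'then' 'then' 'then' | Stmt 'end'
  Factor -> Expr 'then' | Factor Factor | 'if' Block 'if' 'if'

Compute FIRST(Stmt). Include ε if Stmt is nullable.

From Stmt -> Block 'if': Block nullable, take FIRST(Block) ∪ {'if'} = { 'if', 'then' }.
Stmt -> ε contributes ε.
From Stmt -> Expr 'then' 'if': add FIRST(Expr) = { 'end', 'if', 'then' }.
Union: FIRST(Stmt) = { 'end', 'if', 'then', ε }.

{ 'end', 'if', 'then', ε }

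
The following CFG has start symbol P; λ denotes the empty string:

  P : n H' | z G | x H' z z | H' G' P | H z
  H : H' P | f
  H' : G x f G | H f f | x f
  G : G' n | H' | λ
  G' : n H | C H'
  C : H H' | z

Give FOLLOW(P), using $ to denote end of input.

P is the start symbol, so $ ∈ FOLLOW(P).
In P : H' G' P: P is at the end, add FOLLOW(P) = { $, f, n, x, z }.
In H : H' P: P is at the end, add FOLLOW(H) = { f, n, x, z }.
Union: FOLLOW(P) = { $, f, n, x, z }.

{ $, f, n, x, z }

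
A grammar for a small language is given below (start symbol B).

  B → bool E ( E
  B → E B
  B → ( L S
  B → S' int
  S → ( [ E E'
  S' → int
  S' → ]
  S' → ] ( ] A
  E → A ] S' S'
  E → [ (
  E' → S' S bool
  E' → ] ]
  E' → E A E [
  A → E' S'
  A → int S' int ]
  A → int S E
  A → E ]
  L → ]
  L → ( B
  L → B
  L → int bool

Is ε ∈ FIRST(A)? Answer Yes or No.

No

No nonterminal in this grammar is nullable.
No production of A has an RHS whose symbols are all nullable, so A is not nullable.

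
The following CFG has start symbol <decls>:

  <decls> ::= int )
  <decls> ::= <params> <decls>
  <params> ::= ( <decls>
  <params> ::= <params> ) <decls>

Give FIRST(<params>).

{ ( }

<params> ::= ( <decls> contributes {(}.
From <params> ::= <params> ) <decls>: add FIRST(<params>) = { ( }.
Union: FIRST(<params>) = { ( }.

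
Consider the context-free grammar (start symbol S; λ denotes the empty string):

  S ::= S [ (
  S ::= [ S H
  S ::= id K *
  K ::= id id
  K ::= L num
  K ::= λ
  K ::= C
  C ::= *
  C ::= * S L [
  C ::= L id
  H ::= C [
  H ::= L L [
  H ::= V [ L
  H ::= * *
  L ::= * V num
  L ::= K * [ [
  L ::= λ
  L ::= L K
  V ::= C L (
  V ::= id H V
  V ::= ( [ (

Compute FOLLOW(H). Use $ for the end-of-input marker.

In S ::= [ S H: H is at the end, add FOLLOW(S) = { $, (, *, [, id, num }.
In V ::= id H V: add FIRST(V) = { (, *, id, num }.
Union: FOLLOW(H) = { $, (, *, [, id, num }.

{ $, (, *, [, id, num }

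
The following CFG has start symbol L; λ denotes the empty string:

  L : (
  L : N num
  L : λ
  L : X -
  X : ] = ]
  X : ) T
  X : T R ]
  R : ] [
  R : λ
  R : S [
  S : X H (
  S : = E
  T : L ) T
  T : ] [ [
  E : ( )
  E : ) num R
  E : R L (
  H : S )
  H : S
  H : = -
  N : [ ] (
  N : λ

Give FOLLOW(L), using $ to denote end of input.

L is the start symbol, so $ ∈ FOLLOW(L).
In T : L ) T: add FIRST() T) = { ) }.
In E : R L (: add FIRST(() = { ( }.
Union: FOLLOW(L) = { $, (, ) }.

{ $, (, ) }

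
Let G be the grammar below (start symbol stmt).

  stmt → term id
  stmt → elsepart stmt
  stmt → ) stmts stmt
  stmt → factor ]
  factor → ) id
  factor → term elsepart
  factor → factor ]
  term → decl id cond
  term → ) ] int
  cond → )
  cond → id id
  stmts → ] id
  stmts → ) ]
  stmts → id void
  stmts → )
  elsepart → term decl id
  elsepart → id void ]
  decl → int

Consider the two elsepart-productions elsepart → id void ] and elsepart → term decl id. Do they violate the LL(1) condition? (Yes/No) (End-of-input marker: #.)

No

FIRST(id void ]) = { id } and FIRST(term decl id) = { ), int }.
The FIRST sets are disjoint and neither alternative is nullable — no conflict.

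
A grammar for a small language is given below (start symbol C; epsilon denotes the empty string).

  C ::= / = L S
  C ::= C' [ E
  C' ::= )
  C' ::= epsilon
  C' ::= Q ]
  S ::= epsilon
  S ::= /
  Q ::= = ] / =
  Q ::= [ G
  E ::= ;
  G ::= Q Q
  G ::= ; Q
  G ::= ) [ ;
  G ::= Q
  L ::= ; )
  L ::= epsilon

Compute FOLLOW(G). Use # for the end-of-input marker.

{ =, [, ] }

In Q ::= [ G: G is at the end, add FOLLOW(Q) = { =, [, ] }.
Union: FOLLOW(G) = { =, [, ] }.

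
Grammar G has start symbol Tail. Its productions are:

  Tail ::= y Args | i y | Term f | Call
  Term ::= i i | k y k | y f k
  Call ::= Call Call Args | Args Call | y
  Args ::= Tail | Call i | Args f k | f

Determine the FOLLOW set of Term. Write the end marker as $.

{ f }

In Tail ::= Term f: add FIRST(f) = { f }.
Union: FOLLOW(Term) = { f }.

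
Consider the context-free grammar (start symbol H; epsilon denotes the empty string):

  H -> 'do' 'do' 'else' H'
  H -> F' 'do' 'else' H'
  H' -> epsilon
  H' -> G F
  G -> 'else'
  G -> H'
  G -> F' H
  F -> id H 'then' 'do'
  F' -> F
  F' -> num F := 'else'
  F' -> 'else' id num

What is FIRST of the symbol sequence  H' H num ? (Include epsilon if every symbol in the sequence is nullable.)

{ 'do', 'else', id, num }

Add FIRST(H')\{epsilon} = { 'else', id, num }; H' is nullable, continue.
Add FIRST(H) = { 'do', 'else', id, num }; H is not nullable, stop.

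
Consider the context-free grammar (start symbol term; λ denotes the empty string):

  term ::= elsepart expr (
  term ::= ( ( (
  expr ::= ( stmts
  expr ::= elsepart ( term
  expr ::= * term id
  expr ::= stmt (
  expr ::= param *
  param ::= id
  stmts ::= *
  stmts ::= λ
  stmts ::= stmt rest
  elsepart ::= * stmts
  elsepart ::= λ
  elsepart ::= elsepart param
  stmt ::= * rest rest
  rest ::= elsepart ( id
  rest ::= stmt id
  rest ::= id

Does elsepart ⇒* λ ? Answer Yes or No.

elsepart has an λ-production, so elsepart ⇒ λ.

Yes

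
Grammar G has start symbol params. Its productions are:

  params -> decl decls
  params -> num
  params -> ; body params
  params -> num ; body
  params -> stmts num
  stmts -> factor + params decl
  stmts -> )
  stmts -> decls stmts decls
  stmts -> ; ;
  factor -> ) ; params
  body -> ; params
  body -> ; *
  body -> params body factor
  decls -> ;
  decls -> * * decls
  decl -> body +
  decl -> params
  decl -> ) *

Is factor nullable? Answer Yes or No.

No nonterminal in this grammar is nullable.
No production of factor has an RHS whose symbols are all nullable, so factor is not nullable.

No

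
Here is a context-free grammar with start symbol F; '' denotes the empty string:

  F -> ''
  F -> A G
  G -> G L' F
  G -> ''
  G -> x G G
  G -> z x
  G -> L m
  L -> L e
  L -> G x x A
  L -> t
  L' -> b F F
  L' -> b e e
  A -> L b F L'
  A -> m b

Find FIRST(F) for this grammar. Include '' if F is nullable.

{ b, m, t, x, z, '' }

F -> '' contributes ''.
From F -> A G: add FIRST(A) = { b, m, t, x, z }.
Union: FIRST(F) = { b, m, t, x, z, '' }.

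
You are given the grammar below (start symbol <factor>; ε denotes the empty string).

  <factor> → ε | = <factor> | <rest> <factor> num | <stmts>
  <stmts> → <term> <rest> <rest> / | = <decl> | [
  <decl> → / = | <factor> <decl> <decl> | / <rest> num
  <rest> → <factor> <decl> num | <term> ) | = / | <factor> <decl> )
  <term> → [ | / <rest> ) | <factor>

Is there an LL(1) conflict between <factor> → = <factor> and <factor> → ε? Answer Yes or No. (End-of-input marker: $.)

FIRST(= <factor>) = { = } and FIRST(ε) = { ε }.
The second alternative is nullable and FOLLOW(<factor>) = { $, ), /, =, [, num } shares = with FIRST of the first — conflict.

Yes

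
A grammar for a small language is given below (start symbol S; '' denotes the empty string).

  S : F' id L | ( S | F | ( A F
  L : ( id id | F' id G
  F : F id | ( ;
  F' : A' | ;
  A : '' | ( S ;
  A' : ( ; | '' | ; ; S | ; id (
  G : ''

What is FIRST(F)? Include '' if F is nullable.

{ ( }

From F : F id: add FIRST(F) = { ( }.
F : ( ; contributes {(}.
Union: FIRST(F) = { ( }.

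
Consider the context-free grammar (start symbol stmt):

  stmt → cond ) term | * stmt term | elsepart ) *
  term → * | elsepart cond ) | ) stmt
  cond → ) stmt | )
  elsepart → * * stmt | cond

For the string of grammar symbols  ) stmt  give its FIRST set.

) is a terminal; add {)} and stop.

{ ) }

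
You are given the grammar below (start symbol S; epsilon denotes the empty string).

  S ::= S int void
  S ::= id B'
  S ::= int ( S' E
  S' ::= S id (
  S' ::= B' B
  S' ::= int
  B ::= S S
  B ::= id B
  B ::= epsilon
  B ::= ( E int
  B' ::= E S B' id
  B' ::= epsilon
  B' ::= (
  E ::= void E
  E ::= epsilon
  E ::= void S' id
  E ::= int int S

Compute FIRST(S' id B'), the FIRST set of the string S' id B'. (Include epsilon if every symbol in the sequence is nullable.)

{ (, id, int, void }

Add FIRST(S')\{epsilon} = { (, id, int, void }; S' is nullable, continue.
id is a terminal; add {id} and stop.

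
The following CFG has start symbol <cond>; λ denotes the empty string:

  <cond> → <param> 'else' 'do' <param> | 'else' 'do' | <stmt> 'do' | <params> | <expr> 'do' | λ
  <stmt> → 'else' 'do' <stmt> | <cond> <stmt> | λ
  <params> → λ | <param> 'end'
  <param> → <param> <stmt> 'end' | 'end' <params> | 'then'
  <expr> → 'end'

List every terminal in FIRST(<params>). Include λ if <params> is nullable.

<params> → λ contributes λ.
From <params> → <param> 'end': add FIRST(<param>) = { 'end', 'then' }.
Union: FIRST(<params>) = { 'end', 'then', λ }.

{ 'end', 'then', λ }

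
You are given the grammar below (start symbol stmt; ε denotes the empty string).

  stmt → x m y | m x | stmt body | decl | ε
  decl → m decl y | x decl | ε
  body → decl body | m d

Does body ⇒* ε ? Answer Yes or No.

Nullable nonterminals: decl, stmt.
No production of body has an RHS whose symbols are all nullable, so body is not nullable.

No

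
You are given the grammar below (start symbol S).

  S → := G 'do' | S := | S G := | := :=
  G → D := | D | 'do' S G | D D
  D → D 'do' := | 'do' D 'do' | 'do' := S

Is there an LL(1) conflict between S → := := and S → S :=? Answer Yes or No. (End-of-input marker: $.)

FIRST(:= :=) = { := } and FIRST(S :=) = { := }.
Both contain :=, so the two alternatives are not disjoint — LL(1) conflict.

Yes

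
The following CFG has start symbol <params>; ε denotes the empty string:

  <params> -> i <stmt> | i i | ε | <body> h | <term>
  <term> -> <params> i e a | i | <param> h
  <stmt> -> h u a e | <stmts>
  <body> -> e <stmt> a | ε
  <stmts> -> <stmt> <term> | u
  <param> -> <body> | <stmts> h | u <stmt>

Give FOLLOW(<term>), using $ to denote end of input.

{ $, a, e, h, i, u }

In <params> -> <term>: <term> is at the end, add FOLLOW(<params>) = { $, i }.
In <stmts> -> <stmt> <term>: <term> is at the end, add FOLLOW(<stmts>) = { $, a, e, h, i, u }.
Union: FOLLOW(<term>) = { $, a, e, h, i, u }.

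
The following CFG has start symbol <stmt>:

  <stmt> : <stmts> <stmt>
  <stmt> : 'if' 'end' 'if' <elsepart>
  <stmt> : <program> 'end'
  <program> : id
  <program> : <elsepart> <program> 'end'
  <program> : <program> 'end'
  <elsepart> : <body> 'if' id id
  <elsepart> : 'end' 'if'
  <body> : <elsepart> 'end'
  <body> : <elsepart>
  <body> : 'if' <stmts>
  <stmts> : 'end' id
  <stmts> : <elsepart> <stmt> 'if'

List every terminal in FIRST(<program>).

{ 'end', 'if', id }

<program> : id contributes {id}.
From <program> : <elsepart> <program> 'end': add FIRST(<elsepart>) = { 'end', 'if' }.
From <program> : <program> 'end': add FIRST(<program>) = { 'end', 'if', id }.
Union: FIRST(<program>) = { 'end', 'if', id }.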